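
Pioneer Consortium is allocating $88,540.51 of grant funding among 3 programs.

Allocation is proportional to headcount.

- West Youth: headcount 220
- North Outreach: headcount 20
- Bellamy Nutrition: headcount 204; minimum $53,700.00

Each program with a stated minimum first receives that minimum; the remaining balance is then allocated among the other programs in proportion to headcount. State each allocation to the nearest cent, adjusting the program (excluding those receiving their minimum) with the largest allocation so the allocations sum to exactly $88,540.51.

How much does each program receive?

Fund the minimums — Bellamy Nutrition $53,700.00. Residual $34,840.51.
Residual split over remaining headcount 240: West Youth 31,937.1342 → $31,937.13; North Outreach 2,903.3758 → $2,903.38.

West Youth: $31,937.13 | North Outreach: $2,903.38 | Bellamy Nutrition: $53,700.00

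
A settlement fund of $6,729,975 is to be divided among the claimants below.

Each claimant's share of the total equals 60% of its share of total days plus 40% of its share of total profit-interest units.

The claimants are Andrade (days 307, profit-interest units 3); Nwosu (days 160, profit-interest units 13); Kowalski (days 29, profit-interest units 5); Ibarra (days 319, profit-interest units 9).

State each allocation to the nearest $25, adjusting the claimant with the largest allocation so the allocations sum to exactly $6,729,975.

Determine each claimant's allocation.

Totals — days 815, profit-interest units 30.
Composite weights (60% days + 40% profit-interest units): Andrade 0.2660; Nwosu 0.2911; Kowalski 0.0880; Ibarra 0.3548.
Raw shares: Andrade 1,790,255.93; Nwosu 1,959,262.25; Kowalski 592,347.90; Ibarra 2,388,108.92.
After rounding ($25): Andrade $1,790,250; Nwosu $1,959,250; Kowalski $592,350; Ibarra $2,388,100. Sum = $6,729,950.
Difference $6,729,975 − $6,729,950 = +$25 applied to largest allocation (Ibarra): Ibarra becomes $2,388,125.

Andrade: $1,790,250; Nwosu: $1,959,250; Kowalski: $592,350; Ibarra: $2,388,125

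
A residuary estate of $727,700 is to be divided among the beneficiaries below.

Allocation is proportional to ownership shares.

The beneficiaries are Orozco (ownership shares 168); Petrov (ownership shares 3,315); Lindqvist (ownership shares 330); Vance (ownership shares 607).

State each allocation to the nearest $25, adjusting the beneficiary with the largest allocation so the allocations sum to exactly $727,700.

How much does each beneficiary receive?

Sum of ownership shares: 4,420.
Proportional shares: Orozco 168/4,420 × $727,700 = 27,659.19; Petrov 3,315/4,420 × $727,700 = 545,775.00; Lindqvist 330/4,420 × $727,700 = 54,330.54; Vance 607/4,420 × $727,700 = 99,935.27.
Rounded to nearest $25: Orozco $27,650; Petrov $545,775; Lindqvist $54,325; Vance $99,925. Sum = $727,675.
Difference $727,700 − $727,675 = +$25 applied to largest allocation (Petrov): Petrov becomes $545,800.

Orozco: $27,650 · Petrov: $545,800 · Lindqvist: $54,325 · Vance: $99,925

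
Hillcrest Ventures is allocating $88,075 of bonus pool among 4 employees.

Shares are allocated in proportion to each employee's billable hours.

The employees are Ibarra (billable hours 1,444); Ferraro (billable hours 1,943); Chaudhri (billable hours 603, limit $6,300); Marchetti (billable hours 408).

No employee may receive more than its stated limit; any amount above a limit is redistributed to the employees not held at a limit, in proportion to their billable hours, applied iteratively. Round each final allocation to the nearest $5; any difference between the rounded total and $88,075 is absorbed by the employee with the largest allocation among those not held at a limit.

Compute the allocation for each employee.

Ibarra: $31,115; Ferraro: $41,870; Chaudhri: $6,300; Marchetti: $8,790

Combined billable hours = 4,398.
Proportional shares (ignoring caps): Ibarra 28,917.76; Ferraro 38,910.81; Chaudhri 12,075.77; Marchetti 8,170.67.
Capped: Chaudhri ($6,300); residual $81,775 reallocated over remaining billable hours 3,795.
Remaining shares: Ibarra 31,115.44 → $31,115; Ferraro 41,867.94 → $41,870; Marchetti 8,791.62 → $8,790.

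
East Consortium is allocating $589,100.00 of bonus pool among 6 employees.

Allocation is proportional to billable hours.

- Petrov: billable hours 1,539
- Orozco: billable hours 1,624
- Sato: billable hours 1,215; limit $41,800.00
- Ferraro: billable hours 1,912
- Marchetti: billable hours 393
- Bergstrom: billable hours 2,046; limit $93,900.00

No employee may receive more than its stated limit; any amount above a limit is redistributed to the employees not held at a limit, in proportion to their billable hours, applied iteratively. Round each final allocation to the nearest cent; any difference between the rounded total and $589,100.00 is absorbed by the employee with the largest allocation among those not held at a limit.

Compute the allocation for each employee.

Petrov: $127,612.03; Orozco: $134,660.13; Sato: $41,800.00; Ferraro: $158,540.75; Marchetti: $32,587.09; Bergstrom: $93,900.00

Combined billable hours = 8,729.
Pro-rata shares before constraints: Petrov 103,863.5468; Orozco 109,600.0000; Sato 81,997.5369; Ferraro 129,036.4532; Marchetti 26,522.6601; Bergstrom 138,079.8030.
Cap binds for Sato ($41,800.00), Bergstrom ($93,900.00); residual $453,400.00 reallocated over remaining billable hours 5,468.
Redistributed shares: Petrov 127,612.0337 → $127,612.03; Orozco 134,660.1317 → $134,660.13; Ferraro 158,540.7462 → $158,540.75; Marchetti 32,587.0885 → $32,587.09.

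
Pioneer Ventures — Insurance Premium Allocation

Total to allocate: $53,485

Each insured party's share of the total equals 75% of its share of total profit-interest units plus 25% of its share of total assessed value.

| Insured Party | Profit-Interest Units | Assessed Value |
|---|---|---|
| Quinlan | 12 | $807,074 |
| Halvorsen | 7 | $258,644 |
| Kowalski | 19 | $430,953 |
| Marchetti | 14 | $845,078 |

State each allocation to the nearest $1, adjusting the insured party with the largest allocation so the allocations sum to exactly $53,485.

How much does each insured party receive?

Quinlan: $13,865; Halvorsen: $6,877; Kowalski: $17,118; Marchetti: $15,625

Totals — profit-interest units 52, assessed value 2,341,749.
Combined weights (75% profit-interest units + 25% assessed value): Quinlan 0.2592; Halvorsen 0.1286; Kowalski 0.3200; Marchetti 0.2921.
Unrounded shares: Quinlan 13,865.36; Halvorsen 6,876.77; Kowalski 17,117.66; Marchetti 15,625.20.
At nearest $1: Quinlan $13,865; Halvorsen $6,877; Kowalski $17,118; Marchetti $15,625. Sum = $53,485.
Rounded total matches; no reconciliation needed.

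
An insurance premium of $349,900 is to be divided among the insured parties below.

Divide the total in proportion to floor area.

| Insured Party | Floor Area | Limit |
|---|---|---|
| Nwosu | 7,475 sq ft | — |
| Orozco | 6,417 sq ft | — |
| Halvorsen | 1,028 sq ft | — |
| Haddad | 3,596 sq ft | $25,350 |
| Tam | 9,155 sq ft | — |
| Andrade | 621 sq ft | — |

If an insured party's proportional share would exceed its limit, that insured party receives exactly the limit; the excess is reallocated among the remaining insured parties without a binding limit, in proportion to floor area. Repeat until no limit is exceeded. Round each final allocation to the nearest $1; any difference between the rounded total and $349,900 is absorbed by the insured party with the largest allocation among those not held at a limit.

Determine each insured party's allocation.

Combined floor area = 28,292.
Pro-rata shares before constraints: Nwosu 92,446.72; Orozco 79,361.95; Halvorsen 12,713.74; Haddad 44,473.36; Tam 113,224.04; Andrade 7,680.19.
Capped: Haddad ($25,350); remaining pool $324,550 reallocated over remaining floor area 24,696.
Shares after redistribution: Nwosu 98,234.99 → $98,235; Orozco 84,330.96 → $84,331; Halvorsen 13,509.77 → $13,510; Tam 120,313.22 → $120,313; Andrade 8,161.06 → $8,161.

Nwosu: $98,235; Orozco: $84,331; Halvorsen: $13,510; Haddad: $25,350; Tam: $120,313; Andrade: $8,161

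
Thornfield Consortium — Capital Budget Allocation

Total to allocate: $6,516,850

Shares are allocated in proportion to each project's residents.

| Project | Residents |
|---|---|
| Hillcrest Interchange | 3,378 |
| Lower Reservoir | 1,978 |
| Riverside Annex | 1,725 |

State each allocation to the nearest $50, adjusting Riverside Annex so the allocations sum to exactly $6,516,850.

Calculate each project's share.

Residents total: 7,081.
Pro-rata amounts: Hillcrest Interchange 3,378/7,081 × $6,516,850 = 3,108,871.53; Lower Reservoir 1,978/7,081 × $6,516,850 = 1,820,410.86; Riverside Annex 1,725/7,081 × $6,516,850 = 1,587,567.61.
At nearest $50: Hillcrest Interchange $3,108,850; Lower Reservoir $1,820,400; Riverside Annex $1,587,550. Sum = $6,516,800.
Difference $6,516,850 − $6,516,800 = +$50 applied to Riverside Annex: Riverside Annex becomes $1,587,600.

Hillcrest Interchange: $3,108,850; Lower Reservoir: $1,820,400; Riverside Annex: $1,587,600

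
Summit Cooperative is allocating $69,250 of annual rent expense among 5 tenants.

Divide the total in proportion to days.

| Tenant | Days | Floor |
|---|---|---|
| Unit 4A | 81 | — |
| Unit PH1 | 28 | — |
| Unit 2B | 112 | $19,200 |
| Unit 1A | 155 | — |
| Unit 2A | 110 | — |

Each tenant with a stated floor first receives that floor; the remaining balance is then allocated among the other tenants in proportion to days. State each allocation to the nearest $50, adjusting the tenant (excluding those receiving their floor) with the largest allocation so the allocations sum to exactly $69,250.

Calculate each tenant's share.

Unit 4A: $10,850 · Unit PH1: $3,750 · Unit 2B: $19,200 · Unit 1A: $20,750 · Unit 2A: $14,700

Minimums first: Unit 2B $19,200. Remaining pool $50,050.
Remaining pool split over remaining days 374: Unit 4A 10,839.71 → $10,850; Unit PH1 3,747.06 → $3,750; Unit 1A 20,742.65 → $20,750; Unit 2A 14,720.59 → $14,700.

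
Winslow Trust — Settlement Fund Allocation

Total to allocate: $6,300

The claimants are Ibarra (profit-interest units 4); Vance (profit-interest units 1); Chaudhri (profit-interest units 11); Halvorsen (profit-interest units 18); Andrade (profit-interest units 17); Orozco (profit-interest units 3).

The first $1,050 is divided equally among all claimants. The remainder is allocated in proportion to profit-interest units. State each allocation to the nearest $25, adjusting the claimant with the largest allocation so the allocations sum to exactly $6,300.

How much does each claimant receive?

Ibarra: $575; Vance: $275; Chaudhri: $1,250; Halvorsen: $1,900; Andrade: $1,825; Orozco: $475

Equal tier: $1,050 ÷ 6 = $175 apiece.
Remainder $5,250 by profit-interest units (total 54): Ibarra 388.89 → $400; Vance 97.22 → $100; Chaudhri 1,069.44 → $1,075; Halvorsen 1,750.00 → $1,750; Andrade 1,652.78 → $1,650; Orozco 291.67 → $300.
Rounding difference −$25 on remainder applied to Halvorsen.
Totals: Ibarra $175 + $400 = $575; Vance $175 + $100 = $275; Chaudhri $175 + $1,075 = $1,250; Halvorsen $175 + $1,725 = $1,900; Andrade $175 + $1,650 = $1,825; Orozco $175 + $300 = $475.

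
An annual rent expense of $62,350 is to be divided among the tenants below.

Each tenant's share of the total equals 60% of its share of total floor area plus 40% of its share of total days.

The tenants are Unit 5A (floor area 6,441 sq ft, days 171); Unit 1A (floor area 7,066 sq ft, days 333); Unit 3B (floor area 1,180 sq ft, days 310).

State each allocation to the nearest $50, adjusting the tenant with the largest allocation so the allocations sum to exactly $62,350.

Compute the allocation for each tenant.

Unit 5A: $21,650 · Unit 1A: $28,200 · Unit 3B: $12,500

Totals — floor area 14,687, days 814.
Blended shares (60% floor area + 40% days): Unit 5A 0.3472; Unit 1A 0.4523; Unit 3B 0.2005.
Pro-rata amounts: Unit 5A 21,645.43; Unit 1A 28,200.89; Unit 3B 12,503.67.
After rounding ($50): Unit 5A $21,650; Unit 1A $28,200; Unit 3B $12,500. Sum = $62,350.
No rounding difference to absorb.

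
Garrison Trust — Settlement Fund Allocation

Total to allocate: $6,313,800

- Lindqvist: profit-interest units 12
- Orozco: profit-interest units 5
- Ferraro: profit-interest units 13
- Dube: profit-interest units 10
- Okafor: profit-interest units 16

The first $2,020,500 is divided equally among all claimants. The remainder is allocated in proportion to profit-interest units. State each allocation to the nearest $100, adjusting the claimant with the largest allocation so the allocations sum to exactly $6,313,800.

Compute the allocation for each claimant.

First tranche $2,020,500 split equally: $404,100 each.
Remainder $4,293,300 by profit-interest units (total 56): Lindqvist 919,992.86 → $920,000; Orozco 383,330.36 → $383,300; Ferraro 996,658.93 → $996,700; Dube 766,660.71 → $766,700; Okafor 1,226,657.14 → $1,226,700.
Rounding difference −$100 on remainder applied to Okafor.
Totals: Lindqvist $404,100 + $920,000 = $1,324,100; Orozco $404,100 + $383,300 = $787,400; Ferraro $404,100 + $996,700 = $1,400,800; Dube $404,100 + $766,700 = $1,170,800; Okafor $404,100 + $1,226,600 = $1,630,700.

Lindqvist: $1,324,100 · Orozco: $787,400 · Ferraro: $1,400,800 · Dube: $1,170,800 · Okafor: $1,630,700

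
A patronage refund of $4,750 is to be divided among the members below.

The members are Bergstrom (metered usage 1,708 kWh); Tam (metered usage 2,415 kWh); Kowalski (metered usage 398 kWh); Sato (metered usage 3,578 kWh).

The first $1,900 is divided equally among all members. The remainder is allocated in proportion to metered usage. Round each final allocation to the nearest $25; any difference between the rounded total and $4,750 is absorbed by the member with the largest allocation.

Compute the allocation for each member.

Bergstrom: $1,075; Tam: $1,325; Kowalski: $625; Sato: $1,725

Equal tier: $1,900 ÷ 4 = $475 apiece.
Remainder $2,850 by metered usage (total 8,099): Bergstrom 601.04 → $600; Tam 849.83 → $850; Kowalski 140.05 → $150; Sato 1,259.08 → $1,250.
Totals: Bergstrom $475 + $600 = $1,075; Tam $475 + $850 = $1,325; Kowalski $475 + $150 = $625; Sato $475 + $1,250 = $1,725.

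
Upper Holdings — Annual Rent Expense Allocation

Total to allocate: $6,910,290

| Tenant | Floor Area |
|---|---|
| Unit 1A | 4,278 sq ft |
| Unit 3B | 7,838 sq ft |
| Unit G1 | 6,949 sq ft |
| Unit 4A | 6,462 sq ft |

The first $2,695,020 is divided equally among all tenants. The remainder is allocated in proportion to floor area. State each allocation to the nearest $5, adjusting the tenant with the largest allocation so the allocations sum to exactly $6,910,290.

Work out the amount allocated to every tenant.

First tranche $2,695,020 split equally: $673,755 each.
Remainder $4,215,270 by floor area (total 25,527): Unit 1A 706,425.55 → $706,425; Unit 3B 1,294,287.86 → $1,294,290; Unit G1 1,147,487.41 → $1,147,485; Unit 4A 1,067,069.17 → $1,067,070.
Totals: Unit 1A $673,755 + $706,425 = $1,380,180; Unit 3B $673,755 + $1,294,290 = $1,968,045; Unit G1 $673,755 + $1,147,485 = $1,821,240; Unit 4A $673,755 + $1,067,070 = $1,740,825.

Unit 1A: $1,380,180; Unit 3B: $1,968,045; Unit G1: $1,821,240; Unit 4A: $1,740,825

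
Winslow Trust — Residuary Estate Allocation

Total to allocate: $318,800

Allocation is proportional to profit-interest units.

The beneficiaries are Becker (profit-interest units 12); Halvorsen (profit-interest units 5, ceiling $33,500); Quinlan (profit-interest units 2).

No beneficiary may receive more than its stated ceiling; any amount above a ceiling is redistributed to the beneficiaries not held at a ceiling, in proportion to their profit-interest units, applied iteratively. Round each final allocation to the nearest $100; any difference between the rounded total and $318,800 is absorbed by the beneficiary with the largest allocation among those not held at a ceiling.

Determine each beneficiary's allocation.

Total profit-interest units = 19.
Proportional shares (ignoring caps): Becker 201,347.37; Halvorsen 83,894.74; Quinlan 33,557.89.
Cap binds for Halvorsen ($33,500); residual $285,300 reallocated over remaining profit-interest units 14.
Remaining shares: Becker 244,542.86 → $244,500; Quinlan 40,757.14 → $40,800.

Becker: $244,500; Halvorsen: $33,500; Quinlan: $40,800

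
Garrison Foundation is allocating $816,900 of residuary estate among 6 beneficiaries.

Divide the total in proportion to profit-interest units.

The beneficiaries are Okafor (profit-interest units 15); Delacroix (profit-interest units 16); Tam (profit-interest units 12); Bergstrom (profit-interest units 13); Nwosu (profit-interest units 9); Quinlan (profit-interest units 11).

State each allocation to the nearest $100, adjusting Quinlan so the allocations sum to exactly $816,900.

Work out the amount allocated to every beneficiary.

Okafor: $161,200; Delacroix: $172,000; Tam: $129,000; Bergstrom: $139,700; Nwosu: $96,700; Quinlan: $118,300

Sum of profit-interest units: 76.
Proportional shares: Okafor 15/76 × $816,900 = 161,230.26; Delacroix 16/76 × $816,900 = 171,978.95; Tam 12/76 × $816,900 = 128,984.21; Bergstrom 13/76 × $816,900 = 139,732.89; Nwosu 9/76 × $816,900 = 96,738.16; Quinlan 11/76 × $816,900 = 118,235.53.
Rounded to nearest $100: Okafor $161,200; Delacroix $172,000; Tam $129,000; Bergstrom $139,700; Nwosu $96,700; Quinlan $118,200. Sum = $816,800.
Difference $816,900 − $816,800 = +$100 applied to Quinlan: Quinlan becomes $118,300.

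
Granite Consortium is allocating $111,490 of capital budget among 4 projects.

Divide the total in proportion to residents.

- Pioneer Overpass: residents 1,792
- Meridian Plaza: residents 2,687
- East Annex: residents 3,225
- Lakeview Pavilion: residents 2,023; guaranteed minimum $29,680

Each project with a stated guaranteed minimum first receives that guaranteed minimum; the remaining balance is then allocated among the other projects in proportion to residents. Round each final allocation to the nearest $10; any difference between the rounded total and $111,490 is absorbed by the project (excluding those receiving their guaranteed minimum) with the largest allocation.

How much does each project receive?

Guaranteed amounts: Lakeview Pavilion $29,680. Balance $81,810.
Balance split over remaining residents 7,704: Pioneer Overpass 19,029.53 → $19,030; Meridian Plaza 28,533.68 → $28,530; East Annex 34,246.79 → $34,250.

Pioneer Overpass: $19,030 · Meridian Plaza: $28,530 · East Annex: $34,250 · Lakeview Pavilion: $29,680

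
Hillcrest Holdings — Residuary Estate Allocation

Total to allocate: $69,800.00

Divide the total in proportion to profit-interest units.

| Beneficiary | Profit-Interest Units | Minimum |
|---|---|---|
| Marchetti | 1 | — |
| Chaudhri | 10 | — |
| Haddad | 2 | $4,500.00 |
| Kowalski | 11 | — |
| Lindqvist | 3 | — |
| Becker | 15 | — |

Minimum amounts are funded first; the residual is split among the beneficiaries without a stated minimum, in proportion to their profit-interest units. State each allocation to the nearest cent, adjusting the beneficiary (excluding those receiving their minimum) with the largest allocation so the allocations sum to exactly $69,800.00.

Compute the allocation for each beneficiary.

Marchetti: $1,632.50 · Chaudhri: $16,325.00 · Haddad: $4,500.00 · Kowalski: $17,957.50 · Lindqvist: $4,897.50 · Becker: $24,487.50

Guaranteed amounts: Haddad $4,500.00. Residual $65,300.00.
Residual split over remaining profit-interest units 40: Marchetti 1,632.5000 → $1,632.50; Chaudhri 16,325.0000 → $16,325.00; Kowalski 17,957.5000 → $17,957.50; Lindqvist 4,897.5000 → $4,897.50; Becker 24,487.5000 → $24,487.50.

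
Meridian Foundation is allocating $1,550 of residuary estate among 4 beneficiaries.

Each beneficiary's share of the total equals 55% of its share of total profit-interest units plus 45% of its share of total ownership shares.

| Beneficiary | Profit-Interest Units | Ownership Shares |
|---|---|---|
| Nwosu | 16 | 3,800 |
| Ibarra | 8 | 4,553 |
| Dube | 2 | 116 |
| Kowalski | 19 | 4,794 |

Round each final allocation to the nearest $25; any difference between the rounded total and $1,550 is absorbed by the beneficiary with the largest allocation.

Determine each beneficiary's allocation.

Nwosu: $500 · Ibarra: $400 · Dube: $50 · Kowalski: $600

Totals — profit-interest units 45, ownership shares 13,263.
Blended shares (55% profit-interest units + 45% ownership shares): Nwosu 0.3245; Ibarra 0.2523; Dube 0.0284; Kowalski 0.3949.
Proportional shares: Nwosu 502.95; Ibarra 391.00; Dube 43.99; Kowalski 612.06.
Rounded to nearest $25: Nwosu $500; Ibarra $400; Dube $50; Kowalski $600. Sum = $1,550.
Sum already equals the total — no adjustment.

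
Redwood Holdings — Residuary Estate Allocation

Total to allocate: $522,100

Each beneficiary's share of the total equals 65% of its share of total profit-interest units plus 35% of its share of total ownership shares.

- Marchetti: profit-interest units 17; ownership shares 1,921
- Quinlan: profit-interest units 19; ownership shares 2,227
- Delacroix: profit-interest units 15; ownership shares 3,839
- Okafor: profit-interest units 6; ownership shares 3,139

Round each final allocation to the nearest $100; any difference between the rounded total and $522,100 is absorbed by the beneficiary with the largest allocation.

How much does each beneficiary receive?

Marchetti: $132,800 · Quinlan: $149,700 · Delacroix: $152,300 · Okafor: $87,300

Profit-interest units total 57; ownership shares total 11,126.
Composite weights (65% profit-interest units + 35% ownership shares): Marchetti 0.2543; Quinlan 0.2867; Delacroix 0.2918; Okafor 0.1672.
Pro-rata amounts: Marchetti 132,764.90; Quinlan 149,698.23; Delacroix 152,358.86; Okafor 87,278.01.
After rounding ($100): Marchetti $132,800; Quinlan $149,700; Delacroix $152,400; Okafor $87,300. Sum = $522,200.
Difference $522,100 − $522,200 = −$100 applied to largest allocation (Delacroix): Delacroix becomes $152,300.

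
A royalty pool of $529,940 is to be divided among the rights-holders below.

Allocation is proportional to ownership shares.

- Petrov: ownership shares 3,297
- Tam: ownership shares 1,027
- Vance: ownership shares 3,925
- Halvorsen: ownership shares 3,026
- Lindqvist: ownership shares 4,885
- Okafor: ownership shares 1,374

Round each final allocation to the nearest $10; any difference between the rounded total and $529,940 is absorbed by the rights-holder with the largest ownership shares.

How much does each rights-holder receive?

Petrov: $99,650 · Tam: $31,040 · Vance: $118,630 · Halvorsen: $91,460 · Lindqvist: $147,630 · Okafor: $41,530

Combined ownership shares = 17,534.
Raw shares: Petrov 3,297/17,534 × $529,940 = 99,647.10; Tam 1,027/17,534 × $529,940 = 31,039.60; Vance 3,925/17,534 × $529,940 = 118,627.50; Halvorsen 3,026/17,534 × $529,940 = 91,456.51; Lindqvist 4,885/17,534 × $529,940 = 147,642.12; Okafor 1,374/17,534 × $529,940 = 41,527.18.
At nearest $10: Petrov $99,650; Tam $31,040; Vance $118,630; Halvorsen $91,460; Lindqvist $147,640; Okafor $41,530. Sum = $529,950.
Difference $529,940 − $529,950 = −$10 applied to largest ownership shares (Lindqvist): Lindqvist becomes $147,630.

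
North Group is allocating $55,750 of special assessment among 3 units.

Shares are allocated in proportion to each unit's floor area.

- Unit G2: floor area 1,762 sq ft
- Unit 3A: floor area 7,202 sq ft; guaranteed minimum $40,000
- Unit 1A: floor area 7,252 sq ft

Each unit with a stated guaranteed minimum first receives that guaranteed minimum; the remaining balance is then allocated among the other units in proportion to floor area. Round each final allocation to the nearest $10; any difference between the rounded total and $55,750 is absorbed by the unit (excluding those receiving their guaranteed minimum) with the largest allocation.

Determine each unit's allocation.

Unit G2: $3,080 | Unit 3A: $40,000 | Unit 1A: $12,670

Fund the minimums — Unit 3A $40,000. Balance $15,750.
Balance split over remaining floor area 9,014: Unit G2 3,078.71 → $3,080; Unit 1A 12,671.29 → $12,670.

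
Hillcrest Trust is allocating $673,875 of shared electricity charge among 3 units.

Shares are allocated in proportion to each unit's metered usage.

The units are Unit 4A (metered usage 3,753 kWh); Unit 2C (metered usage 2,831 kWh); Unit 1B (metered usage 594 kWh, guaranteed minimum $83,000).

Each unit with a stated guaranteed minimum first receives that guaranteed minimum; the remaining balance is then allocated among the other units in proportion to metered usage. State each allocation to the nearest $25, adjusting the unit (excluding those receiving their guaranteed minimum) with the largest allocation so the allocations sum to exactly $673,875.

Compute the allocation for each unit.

Unit 4A: $336,800 | Unit 2C: $254,075 | Unit 1B: $83,000

Minimums first: Unit 1B $83,000. Balance $590,875.
Balance split over remaining metered usage 6,584: Unit 4A 336,809.52 → $336,800; Unit 2C 254,065.48 → $254,075.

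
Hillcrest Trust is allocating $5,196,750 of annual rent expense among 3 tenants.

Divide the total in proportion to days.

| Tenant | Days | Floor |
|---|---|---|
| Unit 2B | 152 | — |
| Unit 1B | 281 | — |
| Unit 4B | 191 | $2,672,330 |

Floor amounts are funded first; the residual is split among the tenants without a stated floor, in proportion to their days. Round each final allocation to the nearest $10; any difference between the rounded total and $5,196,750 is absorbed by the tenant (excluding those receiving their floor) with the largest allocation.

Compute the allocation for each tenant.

Minimums first: Unit 4B $2,672,330. Balance $2,524,420.
Balance split over remaining days 433: Unit 2B 886,170.53 → $886,170; Unit 1B 1,638,249.47 → $1,638,250.

Unit 2B: $886,170 | Unit 1B: $1,638,250 | Unit 4B: $2,672,330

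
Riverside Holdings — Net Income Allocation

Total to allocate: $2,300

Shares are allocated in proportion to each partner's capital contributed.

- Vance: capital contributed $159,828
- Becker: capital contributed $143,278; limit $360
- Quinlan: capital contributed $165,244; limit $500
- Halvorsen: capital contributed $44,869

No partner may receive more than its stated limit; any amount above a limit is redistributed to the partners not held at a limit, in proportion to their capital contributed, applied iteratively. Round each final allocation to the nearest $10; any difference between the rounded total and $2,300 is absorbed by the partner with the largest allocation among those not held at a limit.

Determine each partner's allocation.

Vance: $1,120; Becker: $360; Quinlan: $500; Halvorsen: $320

Sum of capital contributed: 513,219.
Pro-rata shares before constraints: Vance 716.27; Becker 642.10; Quinlan 740.54; Halvorsen 201.08.
Cap binds for Becker ($360), Quinlan ($500); balance $1,440 reallocated over remaining capital contributed 204,697.
Remaining shares: Vance 1,124.36 → $1,120; Halvorsen 315.64 → $320.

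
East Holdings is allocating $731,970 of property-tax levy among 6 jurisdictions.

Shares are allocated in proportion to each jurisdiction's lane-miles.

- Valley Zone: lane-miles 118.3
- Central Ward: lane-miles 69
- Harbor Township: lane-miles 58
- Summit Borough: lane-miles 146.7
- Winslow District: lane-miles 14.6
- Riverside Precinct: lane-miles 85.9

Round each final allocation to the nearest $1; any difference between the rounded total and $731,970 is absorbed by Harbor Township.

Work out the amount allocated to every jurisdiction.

Valley Zone: $175,821 | Central Ward: $102,550 | Harbor Township: $86,203 | Summit Borough: $218,030 | Winslow District: $21,699 | Riverside Precinct: $127,667

Lane-miles total: 492.5.
Raw shares: Valley Zone 118.3/492.5 × $731,970 = 175,821.42; Central Ward 69/492.5 × $731,970 = 102,550.11; Harbor Township 58/492.5 × $731,970 = 86,201.54; Summit Borough 146.7/492.5 × $731,970 = 218,030.45; Winslow District 14.6/492.5 × $731,970 = 21,699.01; Riverside Precinct 85.9/492.5 × $731,970 = 127,667.46.
After rounding ($1): Valley Zone $175,821; Central Ward $102,550; Harbor Township $86,202; Summit Borough $218,030; Winslow District $21,699; Riverside Precinct $127,667. Sum = $731,969.
Difference $731,970 − $731,969 = +$1 applied to Harbor Township: Harbor Township becomes $86,203.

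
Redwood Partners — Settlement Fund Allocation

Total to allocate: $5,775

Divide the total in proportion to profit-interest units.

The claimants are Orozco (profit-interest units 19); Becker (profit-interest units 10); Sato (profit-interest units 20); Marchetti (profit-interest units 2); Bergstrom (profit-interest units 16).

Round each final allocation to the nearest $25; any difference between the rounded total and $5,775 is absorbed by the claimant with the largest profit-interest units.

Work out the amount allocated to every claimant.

Orozco: $1,650 | Becker: $850 | Sato: $1,725 | Marchetti: $175 | Bergstrom: $1,375

Sum of profit-interest units: 19 + 10 + 20 + 2 + 16 = 67.
Proportional shares: Orozco 1,637.69; Becker 861.94; Sato 1,723.88; Marchetti 172.39; Bergstrom 1,379.10.
Rounded to nearest $25: Orozco $1,650; Becker $850; Sato $1,725; Marchetti $175; Bergstrom $1,375. Sum = $5,775.
No rounding difference to absorb.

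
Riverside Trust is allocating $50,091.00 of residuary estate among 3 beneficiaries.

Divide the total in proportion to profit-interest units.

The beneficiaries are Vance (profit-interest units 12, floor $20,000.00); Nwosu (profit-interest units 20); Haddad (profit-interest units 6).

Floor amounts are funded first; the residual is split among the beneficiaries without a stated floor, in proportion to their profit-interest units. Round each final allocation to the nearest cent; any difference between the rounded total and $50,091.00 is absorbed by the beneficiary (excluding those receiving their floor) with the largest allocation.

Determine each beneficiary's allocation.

Minimums first: Vance $20,000.00. Remaining pool $30,091.00.
Remaining pool split over remaining profit-interest units 26: Nwosu 23,146.9231 → $23,146.92; Haddad 6,944.0769 → $6,944.08.

Vance: $20,000.00 | Nwosu: $23,146.92 | Haddad: $6,944.08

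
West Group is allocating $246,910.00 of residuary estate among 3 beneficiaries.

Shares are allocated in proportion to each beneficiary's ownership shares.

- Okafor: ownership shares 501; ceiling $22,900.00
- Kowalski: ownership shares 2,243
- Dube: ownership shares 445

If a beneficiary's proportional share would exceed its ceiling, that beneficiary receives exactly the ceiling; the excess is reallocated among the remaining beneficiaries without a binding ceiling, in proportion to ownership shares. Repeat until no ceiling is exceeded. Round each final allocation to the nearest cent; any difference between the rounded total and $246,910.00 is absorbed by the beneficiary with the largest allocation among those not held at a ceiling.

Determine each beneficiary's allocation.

Okafor: $22,900.00 | Kowalski: $186,925.01 | Dube: $37,084.99

Ownership shares total: 3,189.
Pro-rata shares before constraints: Okafor 38,790.1881; Kowalski 173,665.4531; Dube 34,454.3587.
Capped: Okafor ($22,900.00); residual $224,010.00 reallocated over remaining ownership shares 2,688.
Remaining shares: Kowalski 186,925.0112 → $186,925.01; Dube 37,084.9888 → $37,084.99.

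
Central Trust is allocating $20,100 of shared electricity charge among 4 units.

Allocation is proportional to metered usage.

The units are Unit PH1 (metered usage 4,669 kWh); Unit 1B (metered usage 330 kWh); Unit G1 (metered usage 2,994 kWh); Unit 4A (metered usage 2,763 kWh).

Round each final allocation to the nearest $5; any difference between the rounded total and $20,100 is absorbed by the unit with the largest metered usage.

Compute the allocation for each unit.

Combined metered usage = 4,669 + 330 + 2,994 + 2,763 = 10,756.
Unrounded shares: Unit PH1 8,725.07; Unit 1B 616.68; Unit G1 5,594.96; Unit 4A 5,163.29.
After rounding ($5): Unit PH1 $8,725; Unit 1B $615; Unit G1 $5,595; Unit 4A $5,165. Sum = $20,100.
Sum already equals the total — no adjustment.

Unit PH1: $8,725; Unit 1B: $615; Unit G1: $5,595; Unit 4A: $5,165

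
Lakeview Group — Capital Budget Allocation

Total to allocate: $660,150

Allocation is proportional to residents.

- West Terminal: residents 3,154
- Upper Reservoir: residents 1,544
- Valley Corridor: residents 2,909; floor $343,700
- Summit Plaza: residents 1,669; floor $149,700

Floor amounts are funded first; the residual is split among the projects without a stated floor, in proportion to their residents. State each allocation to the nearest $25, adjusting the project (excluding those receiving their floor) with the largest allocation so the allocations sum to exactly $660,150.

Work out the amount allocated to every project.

West Terminal: $111,950 · Upper Reservoir: $54,800 · Valley Corridor: $343,700 · Summit Plaza: $149,700

Fund the minimums — Valley Corridor $343,700; Summit Plaza $149,700. Remaining pool $166,750.
Remaining pool split over remaining residents 4,698: West Terminal 111,947.53 → $111,950; Upper Reservoir 54,802.47 → $54,800.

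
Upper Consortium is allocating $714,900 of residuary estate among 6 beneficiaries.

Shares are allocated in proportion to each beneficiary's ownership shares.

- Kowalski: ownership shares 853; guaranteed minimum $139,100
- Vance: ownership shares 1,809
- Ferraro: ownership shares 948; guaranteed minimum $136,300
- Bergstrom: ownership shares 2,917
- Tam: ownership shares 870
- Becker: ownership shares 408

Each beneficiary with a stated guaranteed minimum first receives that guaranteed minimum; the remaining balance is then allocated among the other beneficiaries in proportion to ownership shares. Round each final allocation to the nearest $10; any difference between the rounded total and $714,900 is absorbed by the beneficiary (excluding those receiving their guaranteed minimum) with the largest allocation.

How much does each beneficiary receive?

Kowalski: $139,100 | Vance: $132,420 | Ferraro: $136,300 | Bergstrom: $213,520 | Tam: $63,690 | Becker: $29,870

Fund the minimums — Kowalski $139,100; Ferraro $136,300. Balance $439,500.
Balance split over remaining ownership shares 6,004: Vance 132,420.97 → $132,420; Bergstrom 213,527.90 → $213,530; Tam 63,685.04 → $63,690; Becker 29,866.09 → $29,870.
Rounding difference −$10 applied to Bergstrom → $213,520.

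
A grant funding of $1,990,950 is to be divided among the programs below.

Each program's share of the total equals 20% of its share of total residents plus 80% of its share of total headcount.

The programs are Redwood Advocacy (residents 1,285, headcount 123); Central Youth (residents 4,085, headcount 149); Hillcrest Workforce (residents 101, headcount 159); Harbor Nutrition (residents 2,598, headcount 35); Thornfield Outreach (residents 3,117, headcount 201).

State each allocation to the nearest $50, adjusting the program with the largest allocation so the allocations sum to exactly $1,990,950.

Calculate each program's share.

Redwood Advocacy: $339,450 | Central Youth: $501,200 | Hillcrest Workforce: $383,300 | Harbor Nutrition: $176,050 | Thornfield Outreach: $590,950

Residents total 11,186; headcount total 667.
Composite weights (20% residents + 80% headcount): Redwood Advocacy 0.1705; Central Youth 0.2517; Hillcrest Workforce 0.1925; Harbor Nutrition 0.0884; Thornfield Outreach 0.2968.
Unrounded shares: Redwood Advocacy 339,459.73; Central Youth 501,218.42; Hillcrest Workforce 383,278.73; Harbor Nutrition 176,059.57; Thornfield Outreach 590,933.55.
At nearest $50: Redwood Advocacy $339,450; Central Youth $501,200; Hillcrest Workforce $383,300; Harbor Nutrition $176,050; Thornfield Outreach $590,950. Sum = $1,990,950.
No rounding difference to absorb.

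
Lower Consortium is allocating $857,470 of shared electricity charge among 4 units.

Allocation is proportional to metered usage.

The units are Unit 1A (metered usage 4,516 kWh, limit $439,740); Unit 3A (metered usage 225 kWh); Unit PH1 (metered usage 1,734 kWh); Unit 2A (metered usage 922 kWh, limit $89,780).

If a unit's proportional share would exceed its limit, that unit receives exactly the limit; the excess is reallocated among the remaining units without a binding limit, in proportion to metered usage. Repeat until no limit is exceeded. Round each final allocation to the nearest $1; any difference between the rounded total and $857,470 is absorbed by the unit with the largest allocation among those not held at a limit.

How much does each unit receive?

Total metered usage = 7,397.
Proportional shares (ignoring caps): Unit 1A 523,500.68; Unit 3A 26,082.30; Unit PH1 201,007.57; Unit 2A 106,879.46.
Capped: Unit 1A ($439,740), Unit 2A ($89,780); balance $327,950 reallocated over remaining metered usage 1,959.
Remaining shares: Unit 3A 37,666.54 → $37,667; Unit PH1 290,283.46 → $290,283.

Unit 1A: $439,740; Unit 3A: $37,667; Unit PH1: $290,283; Unit 2A: $89,780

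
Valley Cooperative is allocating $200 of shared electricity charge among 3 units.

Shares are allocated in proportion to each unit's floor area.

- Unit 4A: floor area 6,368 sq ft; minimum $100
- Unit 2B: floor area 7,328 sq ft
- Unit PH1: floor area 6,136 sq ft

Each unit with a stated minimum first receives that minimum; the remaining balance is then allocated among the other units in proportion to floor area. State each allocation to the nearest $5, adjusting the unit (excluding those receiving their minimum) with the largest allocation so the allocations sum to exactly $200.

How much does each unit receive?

Unit 4A: $100 · Unit 2B: $55 · Unit PH1: $45

Fund the minimums — Unit 4A $100. Remaining pool $100.
Remaining pool split over remaining floor area 13,464: Unit 2B 54.43 → $55; Unit PH1 45.57 → $45.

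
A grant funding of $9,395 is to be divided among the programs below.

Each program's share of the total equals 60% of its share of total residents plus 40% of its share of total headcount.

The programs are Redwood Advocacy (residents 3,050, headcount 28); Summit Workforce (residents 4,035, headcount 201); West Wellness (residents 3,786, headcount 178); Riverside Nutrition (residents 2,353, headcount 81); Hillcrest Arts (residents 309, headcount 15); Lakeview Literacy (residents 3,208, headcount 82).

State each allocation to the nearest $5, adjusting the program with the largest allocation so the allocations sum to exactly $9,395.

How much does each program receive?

Redwood Advocacy: $1,205; Summit Workforce: $2,650; West Wellness: $2,420; Riverside Nutrition: $1,315; Hillcrest Arts: $200; Lakeview Literacy: $1,605

Totals — residents 16,741, headcount 585.
Combined weights (60% residents + 40% headcount): Redwood Advocacy 0.1285; Summit Workforce 0.2821; West Wellness 0.2574; Riverside Nutrition 0.1397; Hillcrest Arts 0.0213; Lakeview Literacy 0.1710.
Pro-rata amounts: Redwood Advocacy 1,206.86; Summit Workforce 2,649.87; West Wellness 2,418.28; Riverside Nutrition 1,312.64; Hillcrest Arts 200.40; Lakeview Literacy 1,606.95.
After rounding ($5): Redwood Advocacy $1,205; Summit Workforce $2,650; West Wellness $2,420; Riverside Nutrition $1,315; Hillcrest Arts $200; Lakeview Literacy $1,605. Sum = $9,395.
No rounding difference to absorb.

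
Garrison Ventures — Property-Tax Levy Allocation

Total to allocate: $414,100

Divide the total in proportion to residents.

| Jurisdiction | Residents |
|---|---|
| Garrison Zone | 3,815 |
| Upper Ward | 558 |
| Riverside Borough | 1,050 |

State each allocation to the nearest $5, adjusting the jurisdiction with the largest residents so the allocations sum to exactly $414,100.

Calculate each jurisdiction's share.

Garrison Zone: $291,310; Upper Ward: $42,610; Riverside Borough: $80,180

Residents total: 5,423.
Unrounded shares: Garrison Zone 3,815/5,423 × $414,100 = 291,313.20; Upper Ward 558/5,423 × $414,100 = 42,608.85; Riverside Borough 1,050/5,423 × $414,100 = 80,177.95.
At nearest $5: Garrison Zone $291,315; Upper Ward $42,610; Riverside Borough $80,180. Sum = $414,105.
Difference $414,100 − $414,105 = −$5 applied to largest residents (Garrison Zone): Garrison Zone becomes $291,310.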